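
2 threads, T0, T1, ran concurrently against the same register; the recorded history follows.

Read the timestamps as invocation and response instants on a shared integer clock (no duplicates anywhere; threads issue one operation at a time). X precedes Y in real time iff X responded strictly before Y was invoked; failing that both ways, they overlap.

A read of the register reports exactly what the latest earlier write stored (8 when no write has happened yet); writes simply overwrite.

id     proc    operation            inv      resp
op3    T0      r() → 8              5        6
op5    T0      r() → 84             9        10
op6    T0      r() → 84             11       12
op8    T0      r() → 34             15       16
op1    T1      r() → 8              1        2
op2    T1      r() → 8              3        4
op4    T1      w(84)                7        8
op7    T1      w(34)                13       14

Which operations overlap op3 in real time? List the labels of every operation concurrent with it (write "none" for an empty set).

concurrent with op3 ([5,6]): every op whose interval crosses 5..6
op1 [1,2]: before
op2 [3,4]: before
op4 [7,8]: after
op5 [9,10]: after
op6 [11,12]: after
op7 [13,14]: after
op8 [15,16]: after

none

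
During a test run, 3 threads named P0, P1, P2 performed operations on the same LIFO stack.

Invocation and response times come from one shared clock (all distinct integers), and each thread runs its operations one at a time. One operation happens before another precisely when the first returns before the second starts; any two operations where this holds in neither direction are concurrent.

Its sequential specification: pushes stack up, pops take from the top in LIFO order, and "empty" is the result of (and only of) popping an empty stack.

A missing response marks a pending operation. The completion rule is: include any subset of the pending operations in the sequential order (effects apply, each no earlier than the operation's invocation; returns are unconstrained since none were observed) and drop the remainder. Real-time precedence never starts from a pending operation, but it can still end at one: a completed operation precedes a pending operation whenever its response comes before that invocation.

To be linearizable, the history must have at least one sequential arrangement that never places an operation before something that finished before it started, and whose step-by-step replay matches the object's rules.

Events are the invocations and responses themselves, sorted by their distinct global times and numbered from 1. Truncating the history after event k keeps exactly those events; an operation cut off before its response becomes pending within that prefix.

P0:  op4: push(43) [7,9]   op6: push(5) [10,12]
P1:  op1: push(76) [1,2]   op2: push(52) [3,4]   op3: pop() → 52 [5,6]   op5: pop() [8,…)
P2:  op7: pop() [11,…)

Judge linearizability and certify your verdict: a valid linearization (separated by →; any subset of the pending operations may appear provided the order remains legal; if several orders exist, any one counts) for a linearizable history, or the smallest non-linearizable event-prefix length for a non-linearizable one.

linearizable — witness: op1 → op2 → op3 → op4 → op5 → op6

after step 1 (op1 push(76)): stack <76>
after step 2 (op2 push(52)): stack <76,52>
after step 3 (op3 pop() → 52): stack <76>
after step 4 (op4 push(43)): stack <76,43>
after step 5 (op5 pop() (pending, included)): stack <76>
after step 6 (op6 push(5)): stack <76,5>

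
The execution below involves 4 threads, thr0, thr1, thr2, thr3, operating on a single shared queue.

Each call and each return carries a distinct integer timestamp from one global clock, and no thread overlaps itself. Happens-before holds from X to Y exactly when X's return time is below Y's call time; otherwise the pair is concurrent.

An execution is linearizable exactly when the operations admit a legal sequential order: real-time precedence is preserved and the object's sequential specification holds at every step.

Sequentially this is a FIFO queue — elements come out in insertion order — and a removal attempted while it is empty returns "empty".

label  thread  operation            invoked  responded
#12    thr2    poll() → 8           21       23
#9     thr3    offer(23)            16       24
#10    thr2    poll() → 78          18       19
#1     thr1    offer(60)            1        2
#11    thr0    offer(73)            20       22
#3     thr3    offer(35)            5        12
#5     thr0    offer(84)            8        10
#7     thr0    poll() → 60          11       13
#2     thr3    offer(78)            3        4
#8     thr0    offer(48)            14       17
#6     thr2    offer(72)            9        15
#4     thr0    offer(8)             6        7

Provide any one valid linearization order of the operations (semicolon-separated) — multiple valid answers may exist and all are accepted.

step 1: #1 offer(60) — queue <60>
step 2: #2 offer(78) — queue <60,78>
step 3: #4 offer(8) — queue <60,78,8>
step 4: #3 offer(35) — queue <60,78,8,35>
step 5: #5 offer(84) — queue <60,78,8,35,84>
step 6: #6 offer(72) — queue <60,78,8,35,84,72>
step 7: #7 poll() → 60 — queue <78,8,35,84,72>
step 8: #8 offer(48) — queue <78,8,35,84,72,48>
step 9: #9 offer(23) — queue <78,8,35,84,72,48,23>
step 10: #10 poll() → 78 — queue <8,35,84,72,48,23>
step 11: #11 offer(73) — queue <8,35,84,72,48,23,73>
step 12: #12 poll() → 8 — queue <35,84,72,48,23,73>

#1; #2; #4; #3; #5; #6; #7; #8; #9; #10; #11; #12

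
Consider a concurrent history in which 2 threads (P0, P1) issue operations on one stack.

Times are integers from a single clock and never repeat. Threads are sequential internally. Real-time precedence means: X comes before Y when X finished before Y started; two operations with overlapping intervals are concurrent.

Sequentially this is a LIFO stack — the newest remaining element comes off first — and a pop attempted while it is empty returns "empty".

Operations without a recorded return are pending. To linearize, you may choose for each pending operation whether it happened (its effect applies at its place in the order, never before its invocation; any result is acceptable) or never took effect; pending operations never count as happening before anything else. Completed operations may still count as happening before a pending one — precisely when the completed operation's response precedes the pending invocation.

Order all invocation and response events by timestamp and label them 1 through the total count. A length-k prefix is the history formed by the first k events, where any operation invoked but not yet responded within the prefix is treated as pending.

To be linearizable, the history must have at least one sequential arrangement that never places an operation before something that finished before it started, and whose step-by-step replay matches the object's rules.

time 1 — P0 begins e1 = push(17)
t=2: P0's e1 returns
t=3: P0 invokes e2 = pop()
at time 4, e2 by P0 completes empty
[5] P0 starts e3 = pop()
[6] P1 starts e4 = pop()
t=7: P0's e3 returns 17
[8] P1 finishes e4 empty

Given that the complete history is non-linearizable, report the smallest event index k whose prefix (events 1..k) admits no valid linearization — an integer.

4

events 1..3 are still linearizable — one witness is e1:
after step 1 (e1 push(17)): stack <17>
adding event 4 (e2 responds at 4) leaves no legal real-time order
one such order, e1, e2, breaks at step 2 where e2 pop() → empty is illegal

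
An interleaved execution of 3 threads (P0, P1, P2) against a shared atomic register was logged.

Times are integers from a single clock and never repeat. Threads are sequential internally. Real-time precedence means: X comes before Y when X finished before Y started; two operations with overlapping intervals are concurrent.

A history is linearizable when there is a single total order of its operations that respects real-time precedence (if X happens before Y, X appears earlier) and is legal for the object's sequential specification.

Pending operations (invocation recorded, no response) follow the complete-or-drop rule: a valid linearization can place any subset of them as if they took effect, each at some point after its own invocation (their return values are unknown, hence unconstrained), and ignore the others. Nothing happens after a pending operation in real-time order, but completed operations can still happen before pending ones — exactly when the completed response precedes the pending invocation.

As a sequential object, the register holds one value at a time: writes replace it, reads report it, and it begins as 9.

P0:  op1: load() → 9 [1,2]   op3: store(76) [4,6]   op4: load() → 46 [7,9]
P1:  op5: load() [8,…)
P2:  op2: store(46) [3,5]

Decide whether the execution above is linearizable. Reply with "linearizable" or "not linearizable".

linearizable

witness order: op1, op3, op2, op4
after step 1 (op1 load() → 9): value 9
after step 2 (op3 store(76)): value 76
after step 3 (op2 store(46)): value 46
after step 4 (op4 load() → 46): value 46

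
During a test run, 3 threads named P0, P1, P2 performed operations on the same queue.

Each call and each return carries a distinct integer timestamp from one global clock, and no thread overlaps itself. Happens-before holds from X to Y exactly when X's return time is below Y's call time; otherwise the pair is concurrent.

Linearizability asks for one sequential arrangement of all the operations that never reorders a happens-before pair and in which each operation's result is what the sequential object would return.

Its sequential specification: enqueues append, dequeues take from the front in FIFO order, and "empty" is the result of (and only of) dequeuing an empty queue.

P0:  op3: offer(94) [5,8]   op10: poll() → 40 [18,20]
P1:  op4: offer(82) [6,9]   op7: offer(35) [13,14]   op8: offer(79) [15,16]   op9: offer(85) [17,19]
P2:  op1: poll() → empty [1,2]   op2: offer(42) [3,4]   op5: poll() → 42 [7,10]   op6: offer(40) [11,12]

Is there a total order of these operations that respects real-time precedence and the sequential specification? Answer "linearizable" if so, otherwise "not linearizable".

through event 19 a valid linearization exists; event 20 (op10 responding at time 20) ends that
10 completed operations, 12 real-time-consistent orders — every queue replay fails
for example op1, op2, op3, op4, op5, op6, op7, op8, op9, op10 fails at step 10: op10 poll() → 40 is not legal there
for example op1, op2, op3, op4, op5, op6, op7, op8, op10, op9 fails at step 9: op10 poll() → 40 is not legal there

not linearizable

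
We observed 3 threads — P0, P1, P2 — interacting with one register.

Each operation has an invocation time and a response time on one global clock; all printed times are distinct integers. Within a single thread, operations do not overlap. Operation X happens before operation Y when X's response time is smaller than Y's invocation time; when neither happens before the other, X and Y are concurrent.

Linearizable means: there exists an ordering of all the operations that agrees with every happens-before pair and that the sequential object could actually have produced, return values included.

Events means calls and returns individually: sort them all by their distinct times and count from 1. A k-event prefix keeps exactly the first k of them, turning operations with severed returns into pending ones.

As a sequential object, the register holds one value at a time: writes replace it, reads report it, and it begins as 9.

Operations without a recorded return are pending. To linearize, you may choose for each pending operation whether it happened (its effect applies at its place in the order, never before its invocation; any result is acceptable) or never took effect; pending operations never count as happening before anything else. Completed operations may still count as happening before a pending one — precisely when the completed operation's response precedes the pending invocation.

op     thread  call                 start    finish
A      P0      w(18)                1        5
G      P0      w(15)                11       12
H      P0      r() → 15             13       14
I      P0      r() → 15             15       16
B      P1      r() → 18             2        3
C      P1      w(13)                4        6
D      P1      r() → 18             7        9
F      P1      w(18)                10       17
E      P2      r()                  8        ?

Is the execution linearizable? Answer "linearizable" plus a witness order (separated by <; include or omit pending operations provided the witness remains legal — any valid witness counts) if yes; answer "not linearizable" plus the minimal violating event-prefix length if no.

prefix check: 1..8 passes, 1..9 fails once D's time-9 response joins
the 4 completed operations admit 3 real-time orders; each fails the register replay
including or dropping the 1 pending operation (E) in any combination fails
take A, B, C, D (pending dropped): step 4 already fails, because D r() → 18 cannot occur there
take B, A, C, D (pending dropped): step 1 already fails, because B r() → 18 cannot occur there

not linearizable — minimal violating prefix: 9 events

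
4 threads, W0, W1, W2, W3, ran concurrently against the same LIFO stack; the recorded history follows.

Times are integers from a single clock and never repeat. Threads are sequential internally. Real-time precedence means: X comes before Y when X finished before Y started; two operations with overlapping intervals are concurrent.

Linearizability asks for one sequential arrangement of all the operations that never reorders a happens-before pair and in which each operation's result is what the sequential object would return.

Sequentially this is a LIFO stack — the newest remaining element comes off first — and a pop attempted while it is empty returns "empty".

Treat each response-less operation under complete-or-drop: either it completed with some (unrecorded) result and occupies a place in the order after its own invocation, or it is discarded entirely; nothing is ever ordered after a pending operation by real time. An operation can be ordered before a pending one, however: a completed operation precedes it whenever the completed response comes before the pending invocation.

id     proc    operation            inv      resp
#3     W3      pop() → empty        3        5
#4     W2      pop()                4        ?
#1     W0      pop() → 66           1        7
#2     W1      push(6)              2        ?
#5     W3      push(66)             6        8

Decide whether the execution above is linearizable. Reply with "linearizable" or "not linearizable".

linearizable

witness order: #2, #4, #3, #5, #1
1. #2 push(6) (pending, included), leaving stack <6>
2. #4 pop() (pending, included), leaving stack <>
3. #3 pop() → empty, leaving stack <>
4. #5 push(66), leaving stack <66>
5. #1 pop() → 66, leaving stack <>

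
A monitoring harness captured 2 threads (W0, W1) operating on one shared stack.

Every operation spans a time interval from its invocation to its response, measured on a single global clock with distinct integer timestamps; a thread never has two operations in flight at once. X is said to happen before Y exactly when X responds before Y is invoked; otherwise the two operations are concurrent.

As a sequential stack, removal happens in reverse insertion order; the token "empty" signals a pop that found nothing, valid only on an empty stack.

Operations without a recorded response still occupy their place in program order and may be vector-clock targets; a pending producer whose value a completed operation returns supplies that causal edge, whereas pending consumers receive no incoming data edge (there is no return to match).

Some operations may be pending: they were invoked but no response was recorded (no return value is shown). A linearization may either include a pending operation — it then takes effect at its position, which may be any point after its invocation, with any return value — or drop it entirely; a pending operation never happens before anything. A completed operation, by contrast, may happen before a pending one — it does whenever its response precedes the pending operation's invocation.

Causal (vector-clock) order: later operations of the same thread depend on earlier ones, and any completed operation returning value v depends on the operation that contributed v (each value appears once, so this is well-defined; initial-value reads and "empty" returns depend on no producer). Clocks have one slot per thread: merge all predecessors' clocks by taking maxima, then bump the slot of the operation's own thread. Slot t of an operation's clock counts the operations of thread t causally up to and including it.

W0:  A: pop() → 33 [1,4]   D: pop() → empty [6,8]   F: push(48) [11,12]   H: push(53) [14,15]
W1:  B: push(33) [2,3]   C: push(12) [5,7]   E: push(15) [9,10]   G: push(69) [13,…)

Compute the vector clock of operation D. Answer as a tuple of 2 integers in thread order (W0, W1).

(2, 1)

B (invocation 2): nothing precedes it; W1's component alone gives (0, 1)
invoked at 5, C merges VC(B)=(0, 1) and bumps W1's slot → (0, 2)
invoked at 1, A merges VC(B)=(0, 1) and bumps W0's slot → (1, 1)
invoked at 9, E merges VC(C)=(0, 2) and bumps W1's slot → (0, 3)
invoked at 6, D merges VC(A)=(1, 1) and bumps W0's slot → (2, 1)
invoked at 13, G merges VC(E)=(0, 3) and bumps W1's slot → (0, 4)
invoked at 11, F merges VC(D)=(2, 1) and bumps W0's slot → (3, 1)
invoked at 14, H merges VC(F)=(3, 1) and bumps W0's slot → (4, 1)
target: VC(D) = (2, 1)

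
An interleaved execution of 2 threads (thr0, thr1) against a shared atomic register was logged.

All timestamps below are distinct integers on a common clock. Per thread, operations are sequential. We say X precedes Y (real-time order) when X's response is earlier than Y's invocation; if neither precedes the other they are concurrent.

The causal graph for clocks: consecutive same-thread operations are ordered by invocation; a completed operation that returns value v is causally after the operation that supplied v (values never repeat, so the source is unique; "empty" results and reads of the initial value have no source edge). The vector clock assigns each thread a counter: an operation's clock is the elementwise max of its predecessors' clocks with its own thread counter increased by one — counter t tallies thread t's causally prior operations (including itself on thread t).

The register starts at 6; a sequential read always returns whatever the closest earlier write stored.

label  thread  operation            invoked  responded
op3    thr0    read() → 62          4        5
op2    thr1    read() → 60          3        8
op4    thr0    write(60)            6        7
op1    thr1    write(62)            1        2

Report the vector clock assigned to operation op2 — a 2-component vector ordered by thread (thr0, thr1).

no predecessors for op1 (invoked 1): thr1 increments from zero → (0, 1)
from VC(op1)=(0, 1), op3 (invoked 4) maxes components and bumps thr0 → (1, 1)
from VC(op3)=(1, 1), op4 (invoked 6) maxes components and bumps thr0 → (2, 1)
from VC(op1)=(0, 1), VC(op4)=(2, 1), op2 (invoked 3) maxes components and bumps thr1 → (2, 2)
target: VC(op2) = (2, 2)

(2, 2)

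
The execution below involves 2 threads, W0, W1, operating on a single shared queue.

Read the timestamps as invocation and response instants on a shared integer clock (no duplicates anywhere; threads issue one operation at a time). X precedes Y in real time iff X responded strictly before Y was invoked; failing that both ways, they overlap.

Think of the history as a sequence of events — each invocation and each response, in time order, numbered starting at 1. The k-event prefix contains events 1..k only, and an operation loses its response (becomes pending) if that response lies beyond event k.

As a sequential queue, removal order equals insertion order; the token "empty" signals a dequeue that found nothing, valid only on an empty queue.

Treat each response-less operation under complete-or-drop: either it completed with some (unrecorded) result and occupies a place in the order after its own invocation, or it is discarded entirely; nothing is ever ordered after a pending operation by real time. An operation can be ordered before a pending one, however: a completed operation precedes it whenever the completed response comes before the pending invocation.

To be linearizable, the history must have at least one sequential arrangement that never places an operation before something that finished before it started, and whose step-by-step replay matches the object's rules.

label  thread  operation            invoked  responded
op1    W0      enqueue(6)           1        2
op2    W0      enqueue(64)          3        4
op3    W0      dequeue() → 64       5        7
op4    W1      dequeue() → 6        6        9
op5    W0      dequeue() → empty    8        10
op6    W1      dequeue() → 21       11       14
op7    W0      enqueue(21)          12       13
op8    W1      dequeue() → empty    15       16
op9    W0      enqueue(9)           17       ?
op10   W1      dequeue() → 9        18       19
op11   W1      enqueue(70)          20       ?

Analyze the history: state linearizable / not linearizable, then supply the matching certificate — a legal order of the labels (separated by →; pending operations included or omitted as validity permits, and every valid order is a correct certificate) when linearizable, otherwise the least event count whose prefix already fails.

1. op1 enqueue(6), leaving queue <6>
2. op2 enqueue(64), leaving queue <6,64>
3. op4 dequeue() → 6, leaving queue <64>
4. op3 dequeue() → 64, leaving queue <>
5. op5 dequeue() → empty, leaving queue <>
6. op7 enqueue(21), leaving queue <21>
7. op6 dequeue() → 21, leaving queue <>
8. op8 dequeue() → empty, leaving queue <>
9. op9 enqueue(9) (pending, included), leaving queue <9>
10. op10 dequeue() → 9, leaving queue <>

linearizable — witness: op1 → op2 → op4 → op3 → op5 → op7 → op6 → op8 → op9 → op10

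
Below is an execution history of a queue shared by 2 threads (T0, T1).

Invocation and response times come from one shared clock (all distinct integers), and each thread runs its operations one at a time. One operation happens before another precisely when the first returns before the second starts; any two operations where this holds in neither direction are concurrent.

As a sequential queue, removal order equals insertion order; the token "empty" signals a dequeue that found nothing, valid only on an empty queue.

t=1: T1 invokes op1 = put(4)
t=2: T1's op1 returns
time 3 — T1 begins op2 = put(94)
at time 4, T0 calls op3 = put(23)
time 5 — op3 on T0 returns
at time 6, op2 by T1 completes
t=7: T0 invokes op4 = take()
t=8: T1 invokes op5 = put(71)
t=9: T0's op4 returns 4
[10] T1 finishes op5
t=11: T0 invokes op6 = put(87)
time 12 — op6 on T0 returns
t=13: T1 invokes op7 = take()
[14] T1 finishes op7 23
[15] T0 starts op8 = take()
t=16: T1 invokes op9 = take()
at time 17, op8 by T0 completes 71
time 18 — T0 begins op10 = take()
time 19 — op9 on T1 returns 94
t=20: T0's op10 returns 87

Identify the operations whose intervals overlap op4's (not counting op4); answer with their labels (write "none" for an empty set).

op5

op4 spans [7,9]; an op avoiding the whole window 7..9 is ordered, any other is concurrent
op1 [1,2]: before
op2 [3,6]: before
op3 [4,5]: before
op5 [8,10]: concurrent
op6 [11,12]: after
op7 [13,14]: after
op8 [15,17]: after
op9 [16,19]: after
op10 [18,20]: after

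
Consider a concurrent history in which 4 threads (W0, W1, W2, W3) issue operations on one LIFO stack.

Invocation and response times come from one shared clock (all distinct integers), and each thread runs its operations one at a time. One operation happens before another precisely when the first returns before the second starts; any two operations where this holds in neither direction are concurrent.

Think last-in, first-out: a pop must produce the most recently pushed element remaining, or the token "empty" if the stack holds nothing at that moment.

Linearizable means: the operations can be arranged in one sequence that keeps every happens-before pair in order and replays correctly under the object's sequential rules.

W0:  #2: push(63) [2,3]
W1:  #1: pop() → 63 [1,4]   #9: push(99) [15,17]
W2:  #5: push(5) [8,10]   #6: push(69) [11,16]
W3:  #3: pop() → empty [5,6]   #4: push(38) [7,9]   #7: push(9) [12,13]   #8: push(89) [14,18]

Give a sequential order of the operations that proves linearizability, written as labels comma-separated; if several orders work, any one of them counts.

after step 1 (#2 push(63)): stack <63>
after step 2 (#1 pop() → 63): stack <>
after step 3 (#3 pop() → empty): stack <>
after step 4 (#4 push(38)): stack <38>
after step 5 (#5 push(5)): stack <38,5>
after step 6 (#6 push(69)): stack <38,5,69>
after step 7 (#7 push(9)): stack <38,5,69,9>
after step 8 (#8 push(89)): stack <38,5,69,9,89>
after step 9 (#9 push(99)): stack <38,5,69,9,89,99>

#2, #1, #3, #4, #5, #6, #7, #8, #9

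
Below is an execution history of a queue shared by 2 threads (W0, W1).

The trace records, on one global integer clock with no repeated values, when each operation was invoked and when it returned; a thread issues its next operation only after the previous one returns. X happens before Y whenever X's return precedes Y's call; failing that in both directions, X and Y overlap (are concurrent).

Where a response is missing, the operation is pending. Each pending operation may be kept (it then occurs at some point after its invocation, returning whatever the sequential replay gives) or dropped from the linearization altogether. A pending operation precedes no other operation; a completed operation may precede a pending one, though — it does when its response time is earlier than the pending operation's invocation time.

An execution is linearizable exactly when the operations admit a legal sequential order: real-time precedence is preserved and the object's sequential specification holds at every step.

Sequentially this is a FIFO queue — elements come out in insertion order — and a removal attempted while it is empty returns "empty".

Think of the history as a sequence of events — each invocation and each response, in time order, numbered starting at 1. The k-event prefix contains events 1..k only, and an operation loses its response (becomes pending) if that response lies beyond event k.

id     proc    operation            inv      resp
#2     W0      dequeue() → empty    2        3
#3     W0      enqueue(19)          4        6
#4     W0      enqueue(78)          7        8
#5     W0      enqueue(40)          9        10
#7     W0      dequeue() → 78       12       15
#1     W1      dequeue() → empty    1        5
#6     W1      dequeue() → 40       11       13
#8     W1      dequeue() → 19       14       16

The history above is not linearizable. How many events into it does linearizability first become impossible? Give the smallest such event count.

events 1..12 are still linearizable — one witness is #1, #2, #3, #4, #5:
after step 1 (#1 dequeue() → empty): queue <>
after step 2 (#2 dequeue() → empty): queue <>
after step 3 (#3 enqueue(19)): queue <19>
after step 4 (#4 enqueue(78)): queue <19,78>
after step 5 (#5 enqueue(40)): queue <19,78,40>
adding event 13 (#6 responds at 13) leaves no legal real-time order
every completion of the 1 pending operation (#7) was checked; none linearizes
take #1, #2, #3, #4, #5, #6 (pending dropped): step 6 already fails, because #6 dequeue() → 40 cannot occur there
take #2, #1, #3, #4, #5, #6 (pending dropped): step 6 already fails, because #6 dequeue() → 40 cannot occur there

13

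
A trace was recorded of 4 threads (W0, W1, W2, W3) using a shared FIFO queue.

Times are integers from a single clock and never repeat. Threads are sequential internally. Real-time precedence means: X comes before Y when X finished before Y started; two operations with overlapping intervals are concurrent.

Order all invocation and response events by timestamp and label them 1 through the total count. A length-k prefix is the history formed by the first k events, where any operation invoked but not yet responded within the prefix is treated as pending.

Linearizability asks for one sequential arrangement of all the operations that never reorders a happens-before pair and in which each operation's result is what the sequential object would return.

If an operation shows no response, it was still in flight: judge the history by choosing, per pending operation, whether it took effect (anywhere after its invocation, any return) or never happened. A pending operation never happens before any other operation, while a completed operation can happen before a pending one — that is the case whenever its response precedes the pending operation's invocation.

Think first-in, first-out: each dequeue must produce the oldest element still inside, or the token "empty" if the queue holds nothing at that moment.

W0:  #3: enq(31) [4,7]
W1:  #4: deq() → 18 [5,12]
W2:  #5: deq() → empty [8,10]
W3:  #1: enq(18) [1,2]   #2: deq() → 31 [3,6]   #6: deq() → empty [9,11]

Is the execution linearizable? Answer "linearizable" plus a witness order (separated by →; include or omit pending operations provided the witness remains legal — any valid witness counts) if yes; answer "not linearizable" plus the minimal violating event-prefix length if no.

linearizable — witness: #1 → #3 → #4 → #2 → #5 → #6

step 1: #1 enq(18) — queue <18>
step 2: #3 enq(31) — queue <18,31>
step 3: #4 deq() → 18 — queue <31>
step 4: #2 deq() → 31 — queue <>
step 5: #5 deq() → empty — queue <>
step 6: #6 deq() → empty — queue <>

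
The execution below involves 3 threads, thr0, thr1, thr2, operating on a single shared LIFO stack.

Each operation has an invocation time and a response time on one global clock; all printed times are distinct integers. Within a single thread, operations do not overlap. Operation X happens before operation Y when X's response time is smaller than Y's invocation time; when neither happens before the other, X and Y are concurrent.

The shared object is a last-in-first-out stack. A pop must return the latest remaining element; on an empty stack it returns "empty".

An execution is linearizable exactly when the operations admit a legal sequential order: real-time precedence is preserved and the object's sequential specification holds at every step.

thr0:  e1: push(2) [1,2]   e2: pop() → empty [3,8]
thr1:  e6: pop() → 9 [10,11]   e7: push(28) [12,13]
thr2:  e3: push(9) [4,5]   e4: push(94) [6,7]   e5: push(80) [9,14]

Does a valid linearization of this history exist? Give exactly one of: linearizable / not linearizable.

not linearizable

the violation lands at event 8, e2's response at time 8: events 1..7 linearize, events 1..8 do not
no legal order exists: 3 real-time-consistent candidates over 4 completed LIFO stack operations, all rejected
e.g. e1, e2, e3, e4: illegal at step 2, since e2 pop() → empty cannot apply there
e.g. e1, e3, e2, e4: illegal at step 3, since e2 pop() → empty cannot apply there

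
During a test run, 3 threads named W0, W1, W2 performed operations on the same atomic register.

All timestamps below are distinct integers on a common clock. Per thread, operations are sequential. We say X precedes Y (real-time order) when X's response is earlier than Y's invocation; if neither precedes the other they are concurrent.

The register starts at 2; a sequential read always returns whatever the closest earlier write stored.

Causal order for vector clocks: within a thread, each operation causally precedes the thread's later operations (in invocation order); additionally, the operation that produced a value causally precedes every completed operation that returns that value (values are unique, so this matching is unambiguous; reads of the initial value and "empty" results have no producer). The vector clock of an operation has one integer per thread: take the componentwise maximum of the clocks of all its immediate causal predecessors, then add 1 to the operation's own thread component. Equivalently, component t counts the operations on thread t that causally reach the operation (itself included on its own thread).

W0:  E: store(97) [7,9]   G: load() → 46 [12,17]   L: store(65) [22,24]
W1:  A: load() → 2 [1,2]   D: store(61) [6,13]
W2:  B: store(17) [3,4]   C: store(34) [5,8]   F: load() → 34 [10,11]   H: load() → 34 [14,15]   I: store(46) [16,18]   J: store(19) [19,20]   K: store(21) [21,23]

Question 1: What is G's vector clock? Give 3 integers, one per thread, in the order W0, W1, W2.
(2, 0, 5)

B, invoked 3, has no incoming edges; only W2's bump applies → (0, 0, 1)
A, invoked 1, has no incoming edges; only W1's bump applies → (0, 1, 0)
E, invoked 7, has no incoming edges; only W0's bump applies → (1, 0, 0)
merge at C (invoked 5): VC(B)=(0, 0, 1), own-thread bump on W2 → (0, 0, 2)
merge at D (invoked 6): VC(A)=(0, 1, 0), own-thread bump on W1 → (0, 2, 0)
merge at F (invoked 10): VC(C)=(0, 0, 2), own-thread bump on W2 → (0, 0, 3)
merge at H (invoked 14): VC(C)=(0, 0, 2), VC(F)=(0, 0, 3), own-thread bump on W2 → (0, 0, 4)
merge at I (invoked 16): VC(H)=(0, 0, 4), own-thread bump on W2 → (0, 0, 5)
merge at J (invoked 19): VC(I)=(0, 0, 5), own-thread bump on W2 → (0, 0, 6)
merge at K (invoked 21): VC(J)=(0, 0, 6), own-thread bump on W2 → (0, 0, 7)
merge at G (invoked 12): VC(E)=(1, 0, 0), VC(I)=(0, 0, 5), own-thread bump on W0 → (2, 0, 5)
merge at L (invoked 22): VC(G)=(2, 0, 5), own-thread bump on W0 → (3, 0, 5)
target: VC(G) = (2, 0, 5)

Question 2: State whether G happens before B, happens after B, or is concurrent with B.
after

G spans [12,17], B spans [3,4]
resp(B)=4 < inv(G)=12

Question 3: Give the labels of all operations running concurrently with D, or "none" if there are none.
C, E, F, G

D runs from 6 to 13; window-overlapping ops are concurrent
A [1,2]: before
B [3,4]: before
C [5,8]: concurrent
E [7,9]: concurrent
F [10,11]: concurrent
G [12,17]: concurrent
H [14,15]: after
I [16,18]: after
J [19,20]: after
K [21,23]: after
L [22,24]: after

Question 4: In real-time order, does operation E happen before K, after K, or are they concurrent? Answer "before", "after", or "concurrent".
before

E spans [7,9], K spans [21,23]
resp(E)=9 < inv(K)=21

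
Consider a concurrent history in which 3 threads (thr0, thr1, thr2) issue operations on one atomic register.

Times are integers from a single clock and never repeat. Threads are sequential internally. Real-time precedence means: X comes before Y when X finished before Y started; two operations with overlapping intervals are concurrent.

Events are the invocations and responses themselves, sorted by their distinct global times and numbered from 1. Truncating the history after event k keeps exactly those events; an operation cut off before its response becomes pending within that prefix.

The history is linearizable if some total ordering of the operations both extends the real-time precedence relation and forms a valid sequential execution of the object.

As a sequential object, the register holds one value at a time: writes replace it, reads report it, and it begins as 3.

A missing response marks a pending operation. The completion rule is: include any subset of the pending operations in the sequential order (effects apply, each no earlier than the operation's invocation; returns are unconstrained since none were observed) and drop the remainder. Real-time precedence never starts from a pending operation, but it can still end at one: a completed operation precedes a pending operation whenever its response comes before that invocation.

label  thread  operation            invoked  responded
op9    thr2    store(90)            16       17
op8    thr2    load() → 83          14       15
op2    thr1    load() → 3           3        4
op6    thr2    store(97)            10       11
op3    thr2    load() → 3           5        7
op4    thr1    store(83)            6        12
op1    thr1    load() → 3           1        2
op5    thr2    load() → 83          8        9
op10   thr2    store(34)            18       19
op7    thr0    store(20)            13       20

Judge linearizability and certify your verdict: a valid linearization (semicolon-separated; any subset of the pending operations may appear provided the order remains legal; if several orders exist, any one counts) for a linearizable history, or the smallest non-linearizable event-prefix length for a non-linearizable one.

not linearizable — minimal violating prefix: 15 events

the violation lands at event 15, op8's response at time 15: events 1..14 linearize, events 1..15 do not
the 7 completed operations admit 4 real-time orders; each fails the atomic register replay
completion choices over the 1 pending operation (op7) were checked; none helps
sample order op1, op2, op3, op4, op5, op6, op8 (pending dropped) stalls at step 7 — op8 load() → 83 has no legal effect
sample order op1, op2, op3, op5, op4, op6, op8 (pending dropped) stalls at step 4 — op5 load() → 83 has no legal effect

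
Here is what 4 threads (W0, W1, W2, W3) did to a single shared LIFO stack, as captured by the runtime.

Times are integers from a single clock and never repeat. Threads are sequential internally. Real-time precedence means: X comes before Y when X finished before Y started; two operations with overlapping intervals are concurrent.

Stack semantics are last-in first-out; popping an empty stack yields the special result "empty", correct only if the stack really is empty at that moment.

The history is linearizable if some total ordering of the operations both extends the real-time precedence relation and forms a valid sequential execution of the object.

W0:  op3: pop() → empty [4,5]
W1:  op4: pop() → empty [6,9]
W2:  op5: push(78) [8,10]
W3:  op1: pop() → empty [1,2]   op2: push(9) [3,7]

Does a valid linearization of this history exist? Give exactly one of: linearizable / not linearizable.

linearizable

witness order: op1, op3, op4, op2, op5
1. op1 pop() → empty, leaving stack <>
2. op3 pop() → empty, leaving stack <>
3. op4 pop() → empty, leaving stack <>
4. op2 push(9), leaving stack <9>
5. op5 push(78), leaving stack <9,78>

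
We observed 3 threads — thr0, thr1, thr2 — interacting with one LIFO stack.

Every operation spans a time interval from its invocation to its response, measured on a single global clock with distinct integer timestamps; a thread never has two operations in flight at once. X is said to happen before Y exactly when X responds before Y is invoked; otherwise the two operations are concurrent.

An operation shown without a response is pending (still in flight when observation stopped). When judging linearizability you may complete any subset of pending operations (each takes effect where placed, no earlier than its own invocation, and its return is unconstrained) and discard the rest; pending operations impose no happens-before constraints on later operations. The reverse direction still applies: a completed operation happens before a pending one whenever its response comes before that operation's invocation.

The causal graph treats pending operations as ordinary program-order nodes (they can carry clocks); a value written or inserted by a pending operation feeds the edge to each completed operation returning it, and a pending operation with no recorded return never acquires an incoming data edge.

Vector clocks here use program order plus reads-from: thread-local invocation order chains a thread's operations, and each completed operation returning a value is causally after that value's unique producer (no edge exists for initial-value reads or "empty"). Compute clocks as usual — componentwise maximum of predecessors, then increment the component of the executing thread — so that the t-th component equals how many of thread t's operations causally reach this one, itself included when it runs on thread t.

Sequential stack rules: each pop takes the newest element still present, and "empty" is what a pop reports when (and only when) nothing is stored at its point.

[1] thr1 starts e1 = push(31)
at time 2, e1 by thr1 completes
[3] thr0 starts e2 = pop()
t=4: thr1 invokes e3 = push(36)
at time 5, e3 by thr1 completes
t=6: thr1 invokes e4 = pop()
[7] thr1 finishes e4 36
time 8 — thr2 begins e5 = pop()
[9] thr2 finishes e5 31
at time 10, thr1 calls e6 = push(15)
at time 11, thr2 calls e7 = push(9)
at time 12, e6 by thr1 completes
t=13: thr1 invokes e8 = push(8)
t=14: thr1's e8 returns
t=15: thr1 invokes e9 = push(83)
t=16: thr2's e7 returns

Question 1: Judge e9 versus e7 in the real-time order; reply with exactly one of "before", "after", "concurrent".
concurrent

e9 spans [15,…), e7 spans [11,16]
the intervals overlap in both directions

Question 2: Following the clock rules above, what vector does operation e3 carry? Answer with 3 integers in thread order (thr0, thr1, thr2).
(0, 2, 0)

VC(e1, invoked at 1): no causal predecessors; +1 on thr1 → (0, 1, 0)
VC(e2, invoked at 3): no causal predecessors; +1 on thr0 → (1, 0, 0)
from VC(e1)=(0, 1, 0), e5 (invoked 8) maxes components and bumps thr2 → (0, 1, 1)
from VC(e1)=(0, 1, 0), e3 (invoked 4) maxes components and bumps thr1 → (0, 2, 0)
from VC(e5)=(0, 1, 1), e7 (invoked 11) maxes components and bumps thr2 → (0, 1, 2)
from VC(e3)=(0, 2, 0), e4 (invoked 6) maxes components and bumps thr1 → (0, 3, 0)
from VC(e4)=(0, 3, 0), e6 (invoked 10) maxes components and bumps thr1 → (0, 4, 0)
from VC(e6)=(0, 4, 0), e8 (invoked 13) maxes components and bumps thr1 → (0, 5, 0)
from VC(e8)=(0, 5, 0), e9 (invoked 15) maxes components and bumps thr1 → (0, 6, 0)
target: VC(e3) = (0, 2, 0)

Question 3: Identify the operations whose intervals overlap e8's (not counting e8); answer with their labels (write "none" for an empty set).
e2, e7

e8 spans [13,14]; an op avoiding the whole window 13..14 is ordered, any other is concurrent
e1 [1,2]: before
e2 [3,…): concurrent
e3 [4,5]: before
e4 [6,7]: before
e5 [8,9]: before
e6 [10,12]: before
e7 [11,16]: concurrent
e9 [15,…): after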